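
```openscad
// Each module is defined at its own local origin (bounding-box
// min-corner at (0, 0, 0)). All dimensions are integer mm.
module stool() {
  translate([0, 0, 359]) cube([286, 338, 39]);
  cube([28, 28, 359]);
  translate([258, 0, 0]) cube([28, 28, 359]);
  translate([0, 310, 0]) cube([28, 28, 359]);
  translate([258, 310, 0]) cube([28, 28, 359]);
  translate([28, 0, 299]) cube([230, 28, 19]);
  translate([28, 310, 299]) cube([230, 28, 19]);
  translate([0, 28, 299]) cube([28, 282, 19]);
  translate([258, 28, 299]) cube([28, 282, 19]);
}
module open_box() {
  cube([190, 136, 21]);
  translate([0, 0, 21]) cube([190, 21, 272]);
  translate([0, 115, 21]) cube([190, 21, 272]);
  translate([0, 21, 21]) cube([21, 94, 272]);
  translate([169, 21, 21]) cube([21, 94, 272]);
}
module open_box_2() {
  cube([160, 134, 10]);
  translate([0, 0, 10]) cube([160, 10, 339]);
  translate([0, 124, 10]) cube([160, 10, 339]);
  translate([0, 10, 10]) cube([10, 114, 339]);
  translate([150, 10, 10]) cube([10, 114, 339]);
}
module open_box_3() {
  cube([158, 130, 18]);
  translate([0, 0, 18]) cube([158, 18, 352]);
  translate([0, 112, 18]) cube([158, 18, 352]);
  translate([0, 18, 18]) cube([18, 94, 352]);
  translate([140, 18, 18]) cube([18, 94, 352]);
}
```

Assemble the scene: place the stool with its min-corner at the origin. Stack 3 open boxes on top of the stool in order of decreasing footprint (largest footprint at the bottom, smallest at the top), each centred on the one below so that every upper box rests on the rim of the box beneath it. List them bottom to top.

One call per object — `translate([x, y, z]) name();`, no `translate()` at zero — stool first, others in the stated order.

stool();
translate([48, 101, 398]) open_box();
translate([63, 102, 691]) open_box_2();
translate([64, 104, 1040]) open_box_3();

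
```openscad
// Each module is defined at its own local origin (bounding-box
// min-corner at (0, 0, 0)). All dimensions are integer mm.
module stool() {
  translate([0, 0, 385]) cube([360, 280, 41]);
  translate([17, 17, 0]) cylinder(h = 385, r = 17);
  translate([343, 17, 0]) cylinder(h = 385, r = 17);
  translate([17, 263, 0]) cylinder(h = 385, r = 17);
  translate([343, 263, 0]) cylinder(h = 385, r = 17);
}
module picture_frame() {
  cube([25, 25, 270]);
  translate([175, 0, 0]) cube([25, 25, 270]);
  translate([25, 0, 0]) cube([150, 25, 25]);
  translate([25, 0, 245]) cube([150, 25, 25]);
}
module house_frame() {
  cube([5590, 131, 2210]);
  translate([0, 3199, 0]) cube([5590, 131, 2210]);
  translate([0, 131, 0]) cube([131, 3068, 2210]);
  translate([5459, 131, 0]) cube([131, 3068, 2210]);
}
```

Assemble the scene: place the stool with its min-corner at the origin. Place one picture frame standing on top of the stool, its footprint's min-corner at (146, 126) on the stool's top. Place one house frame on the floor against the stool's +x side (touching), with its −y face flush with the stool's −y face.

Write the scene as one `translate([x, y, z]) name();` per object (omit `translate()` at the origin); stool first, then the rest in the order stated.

stool();
translate([146, 126, 426]) picture_frame();
translate([360, 0, 0]) house_frame();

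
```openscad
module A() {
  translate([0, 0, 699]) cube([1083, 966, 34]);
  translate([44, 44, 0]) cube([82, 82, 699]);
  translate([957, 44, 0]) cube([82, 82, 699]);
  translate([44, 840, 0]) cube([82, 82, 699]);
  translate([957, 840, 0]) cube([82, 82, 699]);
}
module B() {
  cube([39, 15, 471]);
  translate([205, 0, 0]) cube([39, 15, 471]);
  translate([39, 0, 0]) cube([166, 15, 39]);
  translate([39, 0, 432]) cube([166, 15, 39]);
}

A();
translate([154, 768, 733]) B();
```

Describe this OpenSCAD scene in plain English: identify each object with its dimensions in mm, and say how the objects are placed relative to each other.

A is a rectangular dining table. The top is 1083×966×34 mm with its upper surface at z = 733 mm. It stands on four 82×82 mm square legs, each inset 44 mm from the nearest pair of top edges, running from the floor to the underside of the top.

B is a rectangular picture frame lying in the x–z plane (depth along y). The opening is 166 mm wide (x) by 393 mm tall (z), surrounded by a border 39 mm wide on all four sides. The frame is 15 mm deep and is made of two full-height vertical stiles with two horizontal rails fitted between them.

The picture frame is on top of the table.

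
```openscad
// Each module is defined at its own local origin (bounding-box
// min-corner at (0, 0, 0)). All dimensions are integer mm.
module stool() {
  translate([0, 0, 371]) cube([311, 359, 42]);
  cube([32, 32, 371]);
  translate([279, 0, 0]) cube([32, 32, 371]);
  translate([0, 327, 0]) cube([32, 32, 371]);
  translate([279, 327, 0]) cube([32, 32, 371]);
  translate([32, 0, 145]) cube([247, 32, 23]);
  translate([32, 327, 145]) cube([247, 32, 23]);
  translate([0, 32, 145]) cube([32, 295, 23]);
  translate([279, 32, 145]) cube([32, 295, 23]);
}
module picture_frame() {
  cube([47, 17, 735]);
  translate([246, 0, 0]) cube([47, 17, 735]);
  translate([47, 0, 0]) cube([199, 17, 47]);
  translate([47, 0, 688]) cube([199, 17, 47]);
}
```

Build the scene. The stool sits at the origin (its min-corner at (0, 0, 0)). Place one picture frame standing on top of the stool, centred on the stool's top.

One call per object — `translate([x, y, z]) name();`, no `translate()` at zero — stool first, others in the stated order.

stool();
translate([9, 171, 413]) picture_frame();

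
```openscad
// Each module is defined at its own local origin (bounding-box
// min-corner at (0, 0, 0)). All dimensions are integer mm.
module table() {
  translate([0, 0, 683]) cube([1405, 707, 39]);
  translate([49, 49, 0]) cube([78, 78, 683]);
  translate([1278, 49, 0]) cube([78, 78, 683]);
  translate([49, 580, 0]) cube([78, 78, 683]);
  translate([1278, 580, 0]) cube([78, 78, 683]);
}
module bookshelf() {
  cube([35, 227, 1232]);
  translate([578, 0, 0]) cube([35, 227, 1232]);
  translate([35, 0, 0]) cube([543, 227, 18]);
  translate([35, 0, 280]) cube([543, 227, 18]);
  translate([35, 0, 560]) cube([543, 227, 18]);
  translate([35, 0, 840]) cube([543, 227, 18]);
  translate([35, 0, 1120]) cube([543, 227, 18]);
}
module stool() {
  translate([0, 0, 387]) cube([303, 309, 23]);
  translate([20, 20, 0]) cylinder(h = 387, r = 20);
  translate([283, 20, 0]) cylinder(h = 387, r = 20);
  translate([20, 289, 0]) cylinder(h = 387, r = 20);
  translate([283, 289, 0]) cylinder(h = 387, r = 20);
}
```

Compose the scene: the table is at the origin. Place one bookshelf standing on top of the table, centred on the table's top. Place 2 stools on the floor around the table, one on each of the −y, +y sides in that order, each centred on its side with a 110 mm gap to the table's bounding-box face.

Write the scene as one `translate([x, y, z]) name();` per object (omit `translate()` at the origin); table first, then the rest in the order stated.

table();
translate([396, 240, 722]) bookshelf();
translate([551, -419, 0]) stool();
translate([551, 817, 0]) stool();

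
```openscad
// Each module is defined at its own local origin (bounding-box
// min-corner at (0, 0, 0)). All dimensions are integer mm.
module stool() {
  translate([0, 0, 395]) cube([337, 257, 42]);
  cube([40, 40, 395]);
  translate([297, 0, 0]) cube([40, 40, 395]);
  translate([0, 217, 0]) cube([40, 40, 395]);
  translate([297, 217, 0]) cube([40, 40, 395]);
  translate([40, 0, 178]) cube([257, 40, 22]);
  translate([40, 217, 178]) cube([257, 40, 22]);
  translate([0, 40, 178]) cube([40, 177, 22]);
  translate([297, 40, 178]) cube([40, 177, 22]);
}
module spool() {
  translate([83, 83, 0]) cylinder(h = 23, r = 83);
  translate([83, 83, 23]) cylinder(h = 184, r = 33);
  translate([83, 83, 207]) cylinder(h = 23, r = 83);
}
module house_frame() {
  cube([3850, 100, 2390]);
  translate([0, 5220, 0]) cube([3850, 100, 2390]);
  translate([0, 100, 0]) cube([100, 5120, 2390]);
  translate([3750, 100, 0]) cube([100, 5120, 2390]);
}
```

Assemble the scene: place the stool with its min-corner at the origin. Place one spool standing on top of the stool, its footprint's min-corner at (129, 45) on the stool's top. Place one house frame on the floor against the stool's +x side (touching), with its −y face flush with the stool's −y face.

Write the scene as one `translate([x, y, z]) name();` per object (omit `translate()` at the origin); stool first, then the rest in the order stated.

stool();
translate([129, 45, 437]) spool();
translate([337, 0, 0]) house_frame();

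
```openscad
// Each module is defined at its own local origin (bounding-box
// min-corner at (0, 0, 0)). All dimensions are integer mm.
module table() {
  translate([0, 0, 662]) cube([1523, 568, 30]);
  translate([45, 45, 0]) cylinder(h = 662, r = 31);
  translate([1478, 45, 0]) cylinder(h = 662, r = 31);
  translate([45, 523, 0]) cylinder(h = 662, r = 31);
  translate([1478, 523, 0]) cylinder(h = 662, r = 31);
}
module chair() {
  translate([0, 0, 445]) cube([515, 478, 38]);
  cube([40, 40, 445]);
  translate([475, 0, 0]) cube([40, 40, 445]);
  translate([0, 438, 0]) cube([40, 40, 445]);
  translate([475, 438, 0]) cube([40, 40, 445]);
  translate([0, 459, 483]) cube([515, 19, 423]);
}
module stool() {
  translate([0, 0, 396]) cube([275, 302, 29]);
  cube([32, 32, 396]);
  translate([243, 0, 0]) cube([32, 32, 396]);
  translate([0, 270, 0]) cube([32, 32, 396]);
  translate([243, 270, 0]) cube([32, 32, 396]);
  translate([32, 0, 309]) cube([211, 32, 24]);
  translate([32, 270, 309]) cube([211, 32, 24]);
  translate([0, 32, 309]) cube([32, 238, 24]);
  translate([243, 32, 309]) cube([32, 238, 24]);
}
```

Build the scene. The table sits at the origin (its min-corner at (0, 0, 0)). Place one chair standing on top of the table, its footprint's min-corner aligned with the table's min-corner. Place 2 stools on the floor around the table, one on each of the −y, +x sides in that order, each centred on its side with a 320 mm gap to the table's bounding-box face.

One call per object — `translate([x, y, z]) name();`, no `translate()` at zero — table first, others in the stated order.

table();
translate([0, 0, 692]) chair();
translate([624, -622, 0]) stool();
translate([1843, 133, 0]) stool();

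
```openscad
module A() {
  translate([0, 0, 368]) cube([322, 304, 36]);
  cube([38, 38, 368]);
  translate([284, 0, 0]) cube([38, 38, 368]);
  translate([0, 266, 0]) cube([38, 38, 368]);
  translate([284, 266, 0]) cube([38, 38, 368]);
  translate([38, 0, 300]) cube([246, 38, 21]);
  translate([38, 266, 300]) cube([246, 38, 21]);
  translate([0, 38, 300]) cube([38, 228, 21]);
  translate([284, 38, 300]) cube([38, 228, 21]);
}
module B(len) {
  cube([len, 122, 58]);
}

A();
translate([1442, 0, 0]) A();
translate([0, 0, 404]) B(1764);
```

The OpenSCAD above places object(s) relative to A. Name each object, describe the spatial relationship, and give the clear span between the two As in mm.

A is a stool. B is a beam. A beam spans the tops of two stools. The clear span between the two stools is 1120 mm.

Second stool starts at x = 1442; first ends at x = 322; clear span = 1442 − 322 = 1120 mm.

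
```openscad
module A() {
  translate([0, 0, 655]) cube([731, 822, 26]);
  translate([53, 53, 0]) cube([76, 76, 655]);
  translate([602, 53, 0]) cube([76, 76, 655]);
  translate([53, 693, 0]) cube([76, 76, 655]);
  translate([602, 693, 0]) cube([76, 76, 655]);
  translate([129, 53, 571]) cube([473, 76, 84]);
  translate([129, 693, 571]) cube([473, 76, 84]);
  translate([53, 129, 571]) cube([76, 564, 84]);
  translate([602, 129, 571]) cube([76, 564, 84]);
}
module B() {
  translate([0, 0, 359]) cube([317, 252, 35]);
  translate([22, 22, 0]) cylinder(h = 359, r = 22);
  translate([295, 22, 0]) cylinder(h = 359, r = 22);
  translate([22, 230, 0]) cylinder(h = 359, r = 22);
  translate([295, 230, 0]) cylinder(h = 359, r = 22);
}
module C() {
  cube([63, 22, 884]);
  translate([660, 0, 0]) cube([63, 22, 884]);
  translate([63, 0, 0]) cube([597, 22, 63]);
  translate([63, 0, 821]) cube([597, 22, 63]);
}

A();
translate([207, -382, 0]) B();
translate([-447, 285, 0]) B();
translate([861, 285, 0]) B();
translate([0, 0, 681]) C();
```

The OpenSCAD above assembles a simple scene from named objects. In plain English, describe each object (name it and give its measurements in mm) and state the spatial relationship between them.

A is a table with a 731×822 mm rectangular top, 26 mm thick, top surface at z = 681 mm, supported by four 76×76 mm square legs, each inset 53 mm from the nearest pair of top edges, running from the floor. Four apron rails, 76 mm thick and 84 mm tall, run between adjacent legs with their top edges flush with the underside of the top and their outer faces flush with the legs' outer faces.

B is a four-legged stool. The seat is 317×252 mm, 35 mm thick, top at z = 394 mm. It stands on four round legs, each 44 mm in diameter, from z = 0 to the seat underside, each leg's axis is inset half a diameter from the nearest pair of seat edges (so the leg's bounding box is flush with the corner).

C is a rectangular picture frame lying in the x–z plane (depth along y). The opening is 597 mm wide (x) by 758 mm tall (z), surrounded by a border 63 mm wide on all four sides. The frame is 22 mm deep and is made of two full-height vertical stiles with two horizontal rails fitted between them.

Three stools sit around the table at the −y, −x, +x sides. The picture frame is on top of the table.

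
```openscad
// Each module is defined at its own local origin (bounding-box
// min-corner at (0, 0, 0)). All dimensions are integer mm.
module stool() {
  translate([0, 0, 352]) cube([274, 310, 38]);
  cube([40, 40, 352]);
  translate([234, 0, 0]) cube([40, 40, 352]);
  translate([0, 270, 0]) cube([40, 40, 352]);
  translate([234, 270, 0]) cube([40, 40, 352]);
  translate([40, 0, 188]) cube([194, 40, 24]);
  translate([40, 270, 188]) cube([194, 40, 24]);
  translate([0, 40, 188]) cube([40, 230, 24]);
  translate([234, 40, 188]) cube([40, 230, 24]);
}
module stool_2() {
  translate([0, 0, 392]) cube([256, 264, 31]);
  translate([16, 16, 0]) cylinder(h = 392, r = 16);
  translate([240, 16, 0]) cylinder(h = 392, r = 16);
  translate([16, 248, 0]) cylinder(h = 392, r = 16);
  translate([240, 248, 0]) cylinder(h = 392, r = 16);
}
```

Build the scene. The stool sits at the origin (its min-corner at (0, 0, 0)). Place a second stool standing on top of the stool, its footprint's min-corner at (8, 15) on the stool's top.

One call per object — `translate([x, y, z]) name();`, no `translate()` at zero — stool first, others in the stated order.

stool();
translate([8, 15, 390]) stool_2();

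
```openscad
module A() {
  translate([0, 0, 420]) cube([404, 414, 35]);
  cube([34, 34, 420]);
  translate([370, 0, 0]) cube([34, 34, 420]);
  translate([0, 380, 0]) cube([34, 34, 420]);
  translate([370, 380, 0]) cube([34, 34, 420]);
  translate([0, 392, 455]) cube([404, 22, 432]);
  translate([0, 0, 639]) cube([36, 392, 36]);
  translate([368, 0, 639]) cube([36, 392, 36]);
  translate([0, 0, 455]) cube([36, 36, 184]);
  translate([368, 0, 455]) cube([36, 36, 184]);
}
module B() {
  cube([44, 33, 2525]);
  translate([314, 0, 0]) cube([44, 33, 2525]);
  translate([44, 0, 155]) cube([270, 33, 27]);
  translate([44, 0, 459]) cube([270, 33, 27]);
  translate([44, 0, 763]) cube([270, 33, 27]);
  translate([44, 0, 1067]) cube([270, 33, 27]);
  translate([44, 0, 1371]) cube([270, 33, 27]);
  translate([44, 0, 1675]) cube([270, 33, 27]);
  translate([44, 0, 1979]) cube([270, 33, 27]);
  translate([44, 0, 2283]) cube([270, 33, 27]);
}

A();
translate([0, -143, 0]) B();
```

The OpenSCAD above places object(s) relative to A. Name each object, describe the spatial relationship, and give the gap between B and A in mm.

A is a chair. B is a ladder. The ladder is on the floor beside the chair on its −y side. The gap between the ladder and the chair is 110 mm.

The ladder's nearest face is 110 mm from the chair's −y face.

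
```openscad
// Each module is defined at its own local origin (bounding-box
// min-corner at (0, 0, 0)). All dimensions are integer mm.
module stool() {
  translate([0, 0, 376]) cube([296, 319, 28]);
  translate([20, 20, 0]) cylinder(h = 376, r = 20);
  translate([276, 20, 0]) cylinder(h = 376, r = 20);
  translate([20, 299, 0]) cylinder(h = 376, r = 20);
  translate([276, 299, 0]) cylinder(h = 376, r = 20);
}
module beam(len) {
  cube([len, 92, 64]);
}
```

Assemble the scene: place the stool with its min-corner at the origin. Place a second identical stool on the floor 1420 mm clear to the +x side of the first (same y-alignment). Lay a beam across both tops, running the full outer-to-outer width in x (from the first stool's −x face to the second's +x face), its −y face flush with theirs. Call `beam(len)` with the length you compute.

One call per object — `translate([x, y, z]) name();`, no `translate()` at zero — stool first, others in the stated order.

stool();
translate([1716, 0, 0]) stool();
translate([0, 0, 404]) beam(2012);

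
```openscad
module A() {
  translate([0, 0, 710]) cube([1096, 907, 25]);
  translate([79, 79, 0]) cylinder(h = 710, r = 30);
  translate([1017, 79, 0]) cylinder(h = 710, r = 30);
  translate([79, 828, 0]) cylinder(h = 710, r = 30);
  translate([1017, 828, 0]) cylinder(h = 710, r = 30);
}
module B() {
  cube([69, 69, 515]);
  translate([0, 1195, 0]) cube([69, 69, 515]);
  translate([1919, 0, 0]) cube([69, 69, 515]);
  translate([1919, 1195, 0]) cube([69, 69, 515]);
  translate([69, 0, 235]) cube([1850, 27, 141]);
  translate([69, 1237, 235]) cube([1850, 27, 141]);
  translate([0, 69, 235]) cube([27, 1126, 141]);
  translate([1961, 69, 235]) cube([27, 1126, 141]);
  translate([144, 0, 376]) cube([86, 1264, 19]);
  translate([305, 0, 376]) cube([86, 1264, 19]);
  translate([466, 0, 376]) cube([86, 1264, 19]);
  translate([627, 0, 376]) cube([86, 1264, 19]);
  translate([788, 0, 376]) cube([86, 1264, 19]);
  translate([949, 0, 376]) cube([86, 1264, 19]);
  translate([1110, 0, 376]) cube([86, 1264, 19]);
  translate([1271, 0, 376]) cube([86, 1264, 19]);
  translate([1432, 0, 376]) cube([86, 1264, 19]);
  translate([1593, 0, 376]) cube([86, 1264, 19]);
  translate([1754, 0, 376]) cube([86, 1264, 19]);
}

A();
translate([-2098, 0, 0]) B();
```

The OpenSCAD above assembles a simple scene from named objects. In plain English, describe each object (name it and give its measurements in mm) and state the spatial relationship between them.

A is a table: top 1096 mm (x) × 907 mm (y), 25 mm thick, upper face at z = 735 mm, on four round legs of 60 mm diameter, each leg's bounding box inset 49 mm from the nearest pair of top edges, running from z = 0 to the bottom of the top.

B is a bed frame 1988 mm long (x) by 1264 mm wide (y). Four 69×69 mm corner posts, 515 mm tall, at the corners of the footprint. Four rails of 27 mm thickness and 141 mm height run between adjacent posts with their undersides at z = 235 mm, their outer faces flush with the outside of the frame (the two x-running rails run between the posts' inner faces; the two y-running rails run between the posts' inner faces). 11 slats, each 86 mm wide (x) and 19 mm thick, lie across the top of the two x-running rails, running the full 1264 mm width of the frame in y; the slats are evenly spaced along x between the inner faces of the end posts with equal gaps (rounded down to the nearest mm) at the −x end and between each pair — any rounding remainder accumulates at the +x end.

The bed frame is on the floor beside the table on its −x side.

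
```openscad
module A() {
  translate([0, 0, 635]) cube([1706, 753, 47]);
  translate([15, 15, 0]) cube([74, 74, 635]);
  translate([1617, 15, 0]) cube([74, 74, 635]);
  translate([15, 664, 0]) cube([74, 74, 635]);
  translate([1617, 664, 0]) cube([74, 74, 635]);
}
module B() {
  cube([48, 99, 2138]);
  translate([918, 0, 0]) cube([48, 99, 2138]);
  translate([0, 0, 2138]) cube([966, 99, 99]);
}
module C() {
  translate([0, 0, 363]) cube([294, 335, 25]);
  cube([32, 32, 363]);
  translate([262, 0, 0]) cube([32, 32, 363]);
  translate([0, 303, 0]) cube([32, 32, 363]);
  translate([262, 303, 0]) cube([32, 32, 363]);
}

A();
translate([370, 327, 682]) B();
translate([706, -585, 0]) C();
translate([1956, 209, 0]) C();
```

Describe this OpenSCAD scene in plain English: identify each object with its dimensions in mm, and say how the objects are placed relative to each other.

A is a rectangular dining table. The top is 1706×753×47 mm with its upper surface at z = 682 mm. It stands on four 74×74 mm square legs, each inset 15 mm from the nearest pair of top edges, running from the floor to the underside of the top.

B is a door frame. The clear opening is 870 mm wide and 2138 mm high. Two 48 mm wide jambs, 99 mm deep, stand either side of the opening from the floor to the top of the opening. A 99 mm thick head sits across the top of both jambs, spanning the full outside width of the frame.

C is a four-legged stool. The seat is a 294×335×25 mm slab whose top surface is at z = 388 mm; four square legs, each 32×32 mm in cross-section, run from the floor (z = 0) to the underside of the seat, each flush with a corner of the seat.

The door frame is on top of the table, centred. Two stools sit around the table at the −y, +x sides.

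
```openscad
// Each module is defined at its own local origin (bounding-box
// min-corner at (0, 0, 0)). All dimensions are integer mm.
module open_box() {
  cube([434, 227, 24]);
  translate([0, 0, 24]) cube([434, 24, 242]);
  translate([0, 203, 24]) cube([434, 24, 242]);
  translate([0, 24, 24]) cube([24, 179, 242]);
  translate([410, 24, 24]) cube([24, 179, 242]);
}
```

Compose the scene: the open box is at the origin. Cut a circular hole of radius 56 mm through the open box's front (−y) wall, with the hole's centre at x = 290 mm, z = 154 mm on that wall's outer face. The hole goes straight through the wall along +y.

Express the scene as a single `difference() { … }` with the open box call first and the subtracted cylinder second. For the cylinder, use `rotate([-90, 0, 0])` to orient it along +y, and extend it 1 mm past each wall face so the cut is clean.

difference() {
  open_box();
  translate([290, -1, 154]) rotate([-90, 0, 0]) cylinder(h = 26, r = 56);
}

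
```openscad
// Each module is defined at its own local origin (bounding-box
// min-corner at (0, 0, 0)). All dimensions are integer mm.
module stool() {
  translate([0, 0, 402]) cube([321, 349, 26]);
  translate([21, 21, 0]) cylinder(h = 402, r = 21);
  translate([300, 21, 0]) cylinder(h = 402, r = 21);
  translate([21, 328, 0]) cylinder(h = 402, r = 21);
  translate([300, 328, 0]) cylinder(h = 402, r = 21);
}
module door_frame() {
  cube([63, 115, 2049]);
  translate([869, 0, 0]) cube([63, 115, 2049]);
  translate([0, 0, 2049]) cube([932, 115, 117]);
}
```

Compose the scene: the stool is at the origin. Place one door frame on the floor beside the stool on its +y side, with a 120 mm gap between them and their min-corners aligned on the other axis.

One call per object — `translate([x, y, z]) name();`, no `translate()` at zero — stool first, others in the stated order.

stool();
translate([0, 469, 0]) door_frame();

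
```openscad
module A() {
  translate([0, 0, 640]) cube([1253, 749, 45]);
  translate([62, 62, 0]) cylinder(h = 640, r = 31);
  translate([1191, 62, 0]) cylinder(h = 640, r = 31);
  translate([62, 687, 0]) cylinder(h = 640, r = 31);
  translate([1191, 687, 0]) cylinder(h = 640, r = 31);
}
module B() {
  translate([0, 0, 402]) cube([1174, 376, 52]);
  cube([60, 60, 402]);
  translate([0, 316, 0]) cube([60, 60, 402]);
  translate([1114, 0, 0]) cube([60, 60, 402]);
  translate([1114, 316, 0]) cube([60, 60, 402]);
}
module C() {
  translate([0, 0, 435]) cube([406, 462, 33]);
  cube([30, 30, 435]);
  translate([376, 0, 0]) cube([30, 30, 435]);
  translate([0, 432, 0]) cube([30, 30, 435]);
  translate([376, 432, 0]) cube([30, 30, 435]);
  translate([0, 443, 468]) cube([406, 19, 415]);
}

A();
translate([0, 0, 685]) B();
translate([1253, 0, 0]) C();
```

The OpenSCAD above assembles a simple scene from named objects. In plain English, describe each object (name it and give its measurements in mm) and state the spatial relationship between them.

A is a table: top 1253 mm (x) × 749 mm (y), 45 mm thick, upper face at z = 685 mm, on four round legs of 62 mm diameter, each leg's bounding box inset 31 mm from the nearest pair of top edges, running from z = 0 to the bottom of the top.

B is a long wooden bench with a 1174 mm (x) × 376 mm (y) seat, 52 mm thick, its top surface 454 mm above the floor. Four 60 mm square legs at the seat corners, flush with the edges, run from z = 0 to the seat underside.

C is a chair. The seat is a 406×462×33 mm slab with its top at z = 468 mm, on four 30×30 mm corner legs (flush with the seat edges, standing on z = 0). A flat backrest 19 mm thick, 415 mm tall, spans the full seat width and rises from the seat top along its +y edge, rear face flush with the rear of the seat.

The bench is on top of the table. The chair is against the table's +x side, with their −y faces flush.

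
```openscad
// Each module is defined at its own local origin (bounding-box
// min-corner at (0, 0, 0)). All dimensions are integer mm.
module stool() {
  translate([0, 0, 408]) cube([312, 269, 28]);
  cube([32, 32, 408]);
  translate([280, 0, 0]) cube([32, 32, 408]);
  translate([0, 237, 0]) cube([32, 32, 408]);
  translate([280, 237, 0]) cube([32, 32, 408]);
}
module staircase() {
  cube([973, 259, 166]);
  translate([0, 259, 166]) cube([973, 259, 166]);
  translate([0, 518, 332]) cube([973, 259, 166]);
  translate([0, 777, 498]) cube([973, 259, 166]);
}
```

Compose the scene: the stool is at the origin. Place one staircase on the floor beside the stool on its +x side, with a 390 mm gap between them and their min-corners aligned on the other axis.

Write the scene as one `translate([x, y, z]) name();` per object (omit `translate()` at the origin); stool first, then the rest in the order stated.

stool();
translate([702, 0, 0]) staircase();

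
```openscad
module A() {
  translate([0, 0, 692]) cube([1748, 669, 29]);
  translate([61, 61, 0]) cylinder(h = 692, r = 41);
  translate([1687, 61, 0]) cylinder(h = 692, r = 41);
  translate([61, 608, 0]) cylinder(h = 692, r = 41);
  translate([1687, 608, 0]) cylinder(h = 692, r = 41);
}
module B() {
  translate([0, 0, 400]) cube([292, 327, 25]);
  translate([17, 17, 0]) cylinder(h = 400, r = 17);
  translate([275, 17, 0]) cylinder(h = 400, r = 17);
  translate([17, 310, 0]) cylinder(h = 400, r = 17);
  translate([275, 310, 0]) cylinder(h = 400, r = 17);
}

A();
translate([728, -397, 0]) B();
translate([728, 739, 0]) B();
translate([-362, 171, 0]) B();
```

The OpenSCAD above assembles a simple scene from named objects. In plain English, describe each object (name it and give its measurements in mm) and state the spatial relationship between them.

A is a table with a 1748×669 mm rectangular top, 29 mm thick, top surface at z = 721 mm, supported by four round legs of 82 mm diameter, each leg's bounding box inset 20 mm from the nearest pair of top edges, running from the floor.

B is a four-legged stool. The seat is a 292×327×25 mm slab whose top surface is at z = 425 mm; four round legs, each 34 mm in diameter, run from the floor (z = 0) to the underside of the seat, each leg's axis is inset half a diameter from the nearest pair of seat edges (so the leg's bounding box is flush with the corner).

Three stools sit around the table at the −y, +y, −x sides.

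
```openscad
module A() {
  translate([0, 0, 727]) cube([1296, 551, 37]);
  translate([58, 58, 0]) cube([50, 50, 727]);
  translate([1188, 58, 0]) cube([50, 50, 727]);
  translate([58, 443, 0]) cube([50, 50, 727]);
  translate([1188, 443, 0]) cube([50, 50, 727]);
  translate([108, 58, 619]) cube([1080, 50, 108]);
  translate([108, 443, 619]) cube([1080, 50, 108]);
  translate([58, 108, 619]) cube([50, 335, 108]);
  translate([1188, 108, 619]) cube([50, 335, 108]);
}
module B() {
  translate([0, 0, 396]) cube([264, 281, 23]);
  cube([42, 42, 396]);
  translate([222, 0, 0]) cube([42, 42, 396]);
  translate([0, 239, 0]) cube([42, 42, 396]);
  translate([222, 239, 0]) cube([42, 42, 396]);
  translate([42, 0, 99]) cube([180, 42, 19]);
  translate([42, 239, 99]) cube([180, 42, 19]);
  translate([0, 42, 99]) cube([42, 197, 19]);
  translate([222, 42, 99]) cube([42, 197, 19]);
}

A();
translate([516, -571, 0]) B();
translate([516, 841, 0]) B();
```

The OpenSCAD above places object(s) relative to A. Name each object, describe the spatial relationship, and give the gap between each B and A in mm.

Each stool's nearest face is 290 mm from the table's bounding box.

A is a table. B is a stool. Two stools sit around the table at the −y, +y sides. The gap between each stool and the table is 290 mm.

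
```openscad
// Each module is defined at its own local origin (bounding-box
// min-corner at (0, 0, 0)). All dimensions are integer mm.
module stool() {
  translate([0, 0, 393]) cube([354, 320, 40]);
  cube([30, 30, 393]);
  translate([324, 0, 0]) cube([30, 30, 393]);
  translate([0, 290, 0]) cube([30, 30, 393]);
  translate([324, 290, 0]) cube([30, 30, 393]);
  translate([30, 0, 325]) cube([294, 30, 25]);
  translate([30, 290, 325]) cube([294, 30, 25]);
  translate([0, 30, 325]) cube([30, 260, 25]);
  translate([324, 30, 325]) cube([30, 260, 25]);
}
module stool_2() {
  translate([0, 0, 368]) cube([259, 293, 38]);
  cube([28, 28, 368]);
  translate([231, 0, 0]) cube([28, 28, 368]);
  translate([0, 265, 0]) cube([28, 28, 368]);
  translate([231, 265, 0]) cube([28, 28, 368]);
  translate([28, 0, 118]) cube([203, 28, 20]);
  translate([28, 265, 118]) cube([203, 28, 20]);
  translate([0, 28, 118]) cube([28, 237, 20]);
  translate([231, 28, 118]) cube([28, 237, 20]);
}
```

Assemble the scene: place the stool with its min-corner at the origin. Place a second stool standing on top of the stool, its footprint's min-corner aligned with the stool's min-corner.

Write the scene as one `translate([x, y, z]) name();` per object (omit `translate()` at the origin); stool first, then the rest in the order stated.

stool();
translate([0, 0, 433]) stool_2();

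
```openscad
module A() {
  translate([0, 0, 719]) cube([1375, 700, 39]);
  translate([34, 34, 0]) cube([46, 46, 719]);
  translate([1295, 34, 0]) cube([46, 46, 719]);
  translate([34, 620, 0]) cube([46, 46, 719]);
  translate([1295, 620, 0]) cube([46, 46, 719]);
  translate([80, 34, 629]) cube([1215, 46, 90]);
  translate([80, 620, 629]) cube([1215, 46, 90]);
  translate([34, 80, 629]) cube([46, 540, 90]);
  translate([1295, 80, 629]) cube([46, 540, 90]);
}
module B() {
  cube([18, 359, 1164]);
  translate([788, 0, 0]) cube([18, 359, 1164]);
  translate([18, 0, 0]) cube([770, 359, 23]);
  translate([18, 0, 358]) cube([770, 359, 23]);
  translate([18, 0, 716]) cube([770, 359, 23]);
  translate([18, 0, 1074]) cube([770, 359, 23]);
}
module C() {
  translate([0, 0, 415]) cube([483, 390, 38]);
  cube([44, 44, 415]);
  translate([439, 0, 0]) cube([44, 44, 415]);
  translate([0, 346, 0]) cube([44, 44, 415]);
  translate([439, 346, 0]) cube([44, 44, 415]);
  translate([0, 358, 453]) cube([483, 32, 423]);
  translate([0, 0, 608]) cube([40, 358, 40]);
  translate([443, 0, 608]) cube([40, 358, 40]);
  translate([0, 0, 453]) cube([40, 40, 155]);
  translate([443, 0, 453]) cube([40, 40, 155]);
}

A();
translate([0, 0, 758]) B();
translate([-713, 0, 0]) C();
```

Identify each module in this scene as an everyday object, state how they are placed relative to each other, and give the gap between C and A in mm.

The chair's nearest face is 230 mm from the table's −x face.

A is a table. B is a bookshelf. C is a chair. The bookshelf is on top of the table. The chair is on the floor beside the table on its −x side. The gap between the chair and the table is 230 mm.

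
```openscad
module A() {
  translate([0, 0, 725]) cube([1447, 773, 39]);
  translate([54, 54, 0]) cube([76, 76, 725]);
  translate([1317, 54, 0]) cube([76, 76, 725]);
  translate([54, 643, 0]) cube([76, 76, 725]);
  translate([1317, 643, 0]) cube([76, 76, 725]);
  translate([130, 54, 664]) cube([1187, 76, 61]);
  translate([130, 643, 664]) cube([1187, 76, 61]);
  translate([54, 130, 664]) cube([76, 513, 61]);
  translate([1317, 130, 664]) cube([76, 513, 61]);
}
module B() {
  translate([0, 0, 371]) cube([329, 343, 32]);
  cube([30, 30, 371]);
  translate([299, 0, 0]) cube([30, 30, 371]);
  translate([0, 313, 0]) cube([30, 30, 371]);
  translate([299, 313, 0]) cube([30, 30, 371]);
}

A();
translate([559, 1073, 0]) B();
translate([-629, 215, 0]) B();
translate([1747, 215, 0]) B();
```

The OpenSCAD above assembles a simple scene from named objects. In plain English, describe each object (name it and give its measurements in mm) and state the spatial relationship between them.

A is a rectangular dining table. The top is 1447×773×39 mm with its upper surface at z = 764 mm. It stands on four 76×76 mm square legs, each inset 54 mm from the nearest pair of top edges, running from the floor to the underside of the top. Four apron rails, 76 mm thick and 61 mm tall, run between adjacent legs with their top edges flush with the underside of the top and their outer faces flush with the legs' outer faces.

B is a simple wooden stool: a rectangular seat 329 mm (x) by 343 mm (y), 32 mm thick, top face at z = 403 mm, on four square legs, each 30×30 mm in cross-section. The legs rest on z = 0, each flush with a corner of the seat.

Three stools sit around the table at the +y, −x, +x sides.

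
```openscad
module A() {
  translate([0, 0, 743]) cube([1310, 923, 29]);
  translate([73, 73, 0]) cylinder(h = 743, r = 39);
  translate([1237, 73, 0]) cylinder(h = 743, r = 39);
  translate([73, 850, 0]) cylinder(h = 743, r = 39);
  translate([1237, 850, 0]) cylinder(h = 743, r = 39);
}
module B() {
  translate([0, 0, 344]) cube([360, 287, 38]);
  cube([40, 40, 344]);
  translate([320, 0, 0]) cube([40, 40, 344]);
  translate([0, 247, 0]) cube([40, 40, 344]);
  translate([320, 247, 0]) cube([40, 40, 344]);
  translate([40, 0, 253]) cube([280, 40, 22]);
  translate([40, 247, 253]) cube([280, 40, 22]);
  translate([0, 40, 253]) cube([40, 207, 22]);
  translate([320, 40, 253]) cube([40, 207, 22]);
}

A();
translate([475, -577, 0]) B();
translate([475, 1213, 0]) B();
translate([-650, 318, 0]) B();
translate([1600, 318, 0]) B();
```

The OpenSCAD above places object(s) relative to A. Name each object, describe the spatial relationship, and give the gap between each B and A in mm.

Each stool's nearest face is 290 mm from the table's bounding box.

A is a table. B is a stool. Four stools sit around the table at the −y, +y, −x, +x sides. The gap between each stool and the table is 290 mm.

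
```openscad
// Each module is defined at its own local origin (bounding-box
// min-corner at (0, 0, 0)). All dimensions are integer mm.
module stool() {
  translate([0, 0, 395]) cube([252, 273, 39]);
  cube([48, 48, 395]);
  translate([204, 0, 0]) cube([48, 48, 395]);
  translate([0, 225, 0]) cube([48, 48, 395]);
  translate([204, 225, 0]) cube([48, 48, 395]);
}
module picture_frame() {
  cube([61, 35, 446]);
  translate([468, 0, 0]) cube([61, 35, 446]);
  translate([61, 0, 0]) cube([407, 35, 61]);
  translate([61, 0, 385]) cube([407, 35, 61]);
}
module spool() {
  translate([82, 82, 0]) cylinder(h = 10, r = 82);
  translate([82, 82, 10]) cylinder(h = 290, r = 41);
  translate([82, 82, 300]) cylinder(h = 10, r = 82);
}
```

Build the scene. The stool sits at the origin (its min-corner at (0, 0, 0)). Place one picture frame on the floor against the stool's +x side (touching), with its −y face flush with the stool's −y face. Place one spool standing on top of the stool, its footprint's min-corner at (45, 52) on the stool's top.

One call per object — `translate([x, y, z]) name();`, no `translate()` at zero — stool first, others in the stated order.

stool();
translate([252, 0, 0]) picture_frame();
translate([45, 52, 434]) spool();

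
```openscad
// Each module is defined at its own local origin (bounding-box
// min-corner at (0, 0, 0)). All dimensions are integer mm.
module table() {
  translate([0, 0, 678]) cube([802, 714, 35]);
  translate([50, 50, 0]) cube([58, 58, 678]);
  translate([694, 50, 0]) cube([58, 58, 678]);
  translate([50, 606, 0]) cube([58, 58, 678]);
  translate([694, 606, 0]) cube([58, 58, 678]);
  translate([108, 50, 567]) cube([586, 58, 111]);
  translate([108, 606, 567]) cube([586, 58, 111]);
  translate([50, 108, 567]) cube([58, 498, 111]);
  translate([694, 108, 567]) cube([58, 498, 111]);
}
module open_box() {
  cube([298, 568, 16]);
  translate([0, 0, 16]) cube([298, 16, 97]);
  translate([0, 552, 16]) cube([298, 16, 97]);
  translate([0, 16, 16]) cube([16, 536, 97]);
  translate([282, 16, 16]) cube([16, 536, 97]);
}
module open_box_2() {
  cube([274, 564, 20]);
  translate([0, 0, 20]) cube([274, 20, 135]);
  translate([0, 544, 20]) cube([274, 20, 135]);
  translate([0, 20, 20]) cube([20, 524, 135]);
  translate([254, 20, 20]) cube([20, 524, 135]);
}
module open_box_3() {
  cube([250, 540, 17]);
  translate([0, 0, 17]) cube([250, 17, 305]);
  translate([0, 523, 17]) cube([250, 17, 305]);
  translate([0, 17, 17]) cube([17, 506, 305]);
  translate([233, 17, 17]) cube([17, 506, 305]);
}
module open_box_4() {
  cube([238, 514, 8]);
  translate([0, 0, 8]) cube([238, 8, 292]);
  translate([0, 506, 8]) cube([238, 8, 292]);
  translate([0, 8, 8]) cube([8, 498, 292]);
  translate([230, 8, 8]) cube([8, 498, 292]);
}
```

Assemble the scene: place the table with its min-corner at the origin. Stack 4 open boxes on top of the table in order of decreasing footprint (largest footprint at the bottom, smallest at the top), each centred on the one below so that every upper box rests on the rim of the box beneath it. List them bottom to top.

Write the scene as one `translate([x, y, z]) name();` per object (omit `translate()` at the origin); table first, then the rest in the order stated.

table();
translate([252, 73, 713]) open_box();
translate([264, 75, 826]) open_box_2();
translate([276, 87, 981]) open_box_3();
translate([282, 100, 1303]) open_box_4();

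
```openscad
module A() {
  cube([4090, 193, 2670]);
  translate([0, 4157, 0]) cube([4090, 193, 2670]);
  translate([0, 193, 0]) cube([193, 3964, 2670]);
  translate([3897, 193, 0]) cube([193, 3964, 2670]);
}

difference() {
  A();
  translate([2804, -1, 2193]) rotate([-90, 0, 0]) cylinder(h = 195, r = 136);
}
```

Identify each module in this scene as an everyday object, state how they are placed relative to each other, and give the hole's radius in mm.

A is a house frame. The house frame has a circular hole through its front wall. The hole's radius is 136 mm.

The subtracted cylinder has r = 136 mm.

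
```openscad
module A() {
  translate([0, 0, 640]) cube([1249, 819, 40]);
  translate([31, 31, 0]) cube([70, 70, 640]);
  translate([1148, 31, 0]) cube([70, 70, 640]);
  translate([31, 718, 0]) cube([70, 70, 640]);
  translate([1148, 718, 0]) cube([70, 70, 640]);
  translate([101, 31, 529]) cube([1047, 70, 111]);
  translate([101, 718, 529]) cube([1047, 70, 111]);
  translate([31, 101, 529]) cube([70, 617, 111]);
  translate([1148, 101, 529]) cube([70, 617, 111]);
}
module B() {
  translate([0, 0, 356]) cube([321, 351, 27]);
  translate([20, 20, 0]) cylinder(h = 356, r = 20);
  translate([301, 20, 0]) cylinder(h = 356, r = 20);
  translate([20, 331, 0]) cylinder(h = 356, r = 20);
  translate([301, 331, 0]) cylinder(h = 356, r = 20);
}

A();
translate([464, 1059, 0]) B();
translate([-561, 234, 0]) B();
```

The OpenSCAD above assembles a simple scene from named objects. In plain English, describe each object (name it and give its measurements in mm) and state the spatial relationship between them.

A is a table: top 1249 mm (x) × 819 mm (y), 40 mm thick, upper face at z = 680 mm, on four 70×70 mm square legs, each inset 31 mm from the nearest pair of top edges, running from z = 0 to the bottom of the top. Four apron rails, 70 mm thick and 111 mm tall, run between adjacent legs with their top edges flush with the underside of the top and their outer faces flush with the legs' outer faces.

B is a four-legged stool. The seat is a 321×351×27 mm slab whose top surface is at z = 383 mm; four round legs, each 40 mm in diameter, run from the floor (z = 0) to the underside of the seat, each leg's axis is inset half a diameter from the nearest pair of seat edges (so the leg's bounding box is flush with the corner).

Two stools sit around the table at the +y, −x sides.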